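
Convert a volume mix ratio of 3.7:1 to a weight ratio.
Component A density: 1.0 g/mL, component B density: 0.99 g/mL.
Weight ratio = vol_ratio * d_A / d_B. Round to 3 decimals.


= 3.7 * 1.0 / 0.99 = 3.737

3.737


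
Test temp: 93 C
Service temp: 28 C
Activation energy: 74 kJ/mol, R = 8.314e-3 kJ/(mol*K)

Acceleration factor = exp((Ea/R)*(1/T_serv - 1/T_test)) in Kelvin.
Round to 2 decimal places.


AF = exp((74/0.008314)*(1/301.15 - 1/366.15))
= 189.95

189.95


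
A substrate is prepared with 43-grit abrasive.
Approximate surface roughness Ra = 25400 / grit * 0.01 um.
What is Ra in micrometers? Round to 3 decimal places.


Ra = 25400 / 43 * 0.01 = 5.907 um

5.907


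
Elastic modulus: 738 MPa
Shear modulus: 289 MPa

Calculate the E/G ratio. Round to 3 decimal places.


E / G = 738 / 289 = 2.554

2.554


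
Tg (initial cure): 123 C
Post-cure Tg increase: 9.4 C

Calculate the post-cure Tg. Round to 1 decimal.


Post-cure Tg = 123 + 9.4 = 132.4 C

132.4


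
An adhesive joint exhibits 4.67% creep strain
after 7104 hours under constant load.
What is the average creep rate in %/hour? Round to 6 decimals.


Creep rate = strain / time
= 4.67 / 7104
= 0.000657 %/h

0.000657


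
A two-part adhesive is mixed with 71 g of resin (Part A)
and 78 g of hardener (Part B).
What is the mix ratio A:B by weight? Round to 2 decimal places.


Mix ratio = mass_A / mass_B
= 71 / 78
= 0.91

0.91


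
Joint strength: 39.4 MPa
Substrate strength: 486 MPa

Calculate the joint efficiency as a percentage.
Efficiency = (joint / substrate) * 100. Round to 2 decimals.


Efficiency = (39.4 / 486) * 100 = 8.11%

8.11


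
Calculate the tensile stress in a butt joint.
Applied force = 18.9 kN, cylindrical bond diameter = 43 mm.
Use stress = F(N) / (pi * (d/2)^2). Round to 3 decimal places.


A = pi * 21.5^2 = 1452.2012 mm^2
sigma = 18900.0 / 1452.2012 = 13.015 MPa

13.015


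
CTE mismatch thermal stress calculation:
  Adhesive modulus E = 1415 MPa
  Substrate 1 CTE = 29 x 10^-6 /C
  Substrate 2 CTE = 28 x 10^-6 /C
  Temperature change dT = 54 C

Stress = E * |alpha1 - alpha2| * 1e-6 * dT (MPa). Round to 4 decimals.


delta_alpha = |29 - 28| = 1 x 10^-6/C
Stress = 1415 * 1e-6 * 54
= 0.0764 MPa

0.0764


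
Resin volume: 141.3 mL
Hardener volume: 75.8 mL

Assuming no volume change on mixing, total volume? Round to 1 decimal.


V_total = 141.3 + 75.8 = 217.1 mL

217.1


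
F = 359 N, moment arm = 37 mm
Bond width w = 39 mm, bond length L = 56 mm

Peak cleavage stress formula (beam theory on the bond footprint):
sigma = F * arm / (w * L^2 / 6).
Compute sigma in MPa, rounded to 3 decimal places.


sigma = (359 * 37) / (39 * 3136 / 6)
= 13283 * 6 / 122304
= 79698 / 122304
= 0.652 MPa

0.652


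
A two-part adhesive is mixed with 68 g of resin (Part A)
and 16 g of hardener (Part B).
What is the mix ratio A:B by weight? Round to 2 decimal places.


Mix ratio = mass_A / mass_B
= 68 / 16
= 4.25

4.25


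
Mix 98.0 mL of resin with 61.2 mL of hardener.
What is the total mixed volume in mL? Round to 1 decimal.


Total = 98.0 + 61.2 = 159.2 mL

159.2


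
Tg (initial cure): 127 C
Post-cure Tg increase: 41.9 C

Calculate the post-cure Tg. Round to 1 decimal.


Post-cure Tg = 127 + 41.9 = 168.9 C

168.9


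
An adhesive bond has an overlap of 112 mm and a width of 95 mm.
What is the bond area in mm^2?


Bond area = overlap * width
= 112 * 95
= 10640 mm^2

10640


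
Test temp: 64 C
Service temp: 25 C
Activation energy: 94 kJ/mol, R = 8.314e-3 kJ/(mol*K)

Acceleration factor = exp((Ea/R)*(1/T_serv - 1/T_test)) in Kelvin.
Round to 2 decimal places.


AF = exp((94/0.008314)*(1/298.15 - 1/337.15))
= 80.36

80.36


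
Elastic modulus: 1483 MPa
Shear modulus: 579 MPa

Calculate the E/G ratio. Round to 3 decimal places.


E / G = 1483 / 579 = 2.561

2.561


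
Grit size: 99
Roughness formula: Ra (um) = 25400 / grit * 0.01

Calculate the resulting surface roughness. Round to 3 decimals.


Ra = 25400 / 99 * 0.01
= 2.566 um

2.566


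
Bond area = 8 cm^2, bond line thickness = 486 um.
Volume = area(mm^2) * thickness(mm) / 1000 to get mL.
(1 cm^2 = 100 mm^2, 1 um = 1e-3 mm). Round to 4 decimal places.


area_mm2 = 8 * 100 = 800
blt_mm = 486 * 1e-3 = 0.486
vol_mm3 = 800 * 0.486 = 388.8
vol_mL = 388.8 / 1000 = 0.3888 mL

0.3888


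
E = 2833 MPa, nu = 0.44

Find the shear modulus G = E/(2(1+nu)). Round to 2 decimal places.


G = 2833 / (2 * 1.44)
= 983.68 MPa

983.68


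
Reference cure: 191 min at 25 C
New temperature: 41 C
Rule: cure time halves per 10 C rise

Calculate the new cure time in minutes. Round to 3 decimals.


factor = 2^((41-25)/10) = 3.0314
t_new = 191 / 3.0314 = 63.007 min

63.007


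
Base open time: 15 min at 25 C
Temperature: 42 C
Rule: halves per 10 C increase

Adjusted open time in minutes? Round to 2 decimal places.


Acceleration = 2^((42-25)/10) = 3.2490
Open time = 15 / 3.2490 = 4.62 min

4.62


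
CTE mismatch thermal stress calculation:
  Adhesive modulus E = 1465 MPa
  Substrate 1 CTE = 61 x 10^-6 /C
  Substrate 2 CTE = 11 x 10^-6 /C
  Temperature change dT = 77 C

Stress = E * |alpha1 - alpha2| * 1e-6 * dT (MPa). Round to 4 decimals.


delta_alpha = |61 - 11| = 50 x 10^-6/C
Stress = 1465 * 50e-6 * 77
= 5.6403 MPa

5.6403


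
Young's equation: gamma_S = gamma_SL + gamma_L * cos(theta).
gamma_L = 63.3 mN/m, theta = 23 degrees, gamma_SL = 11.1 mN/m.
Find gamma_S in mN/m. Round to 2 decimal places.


cos(23 deg) = 0.920505
gamma_S = 11.1 + 63.3 * 0.920505
= 69.37 mN/m

69.37


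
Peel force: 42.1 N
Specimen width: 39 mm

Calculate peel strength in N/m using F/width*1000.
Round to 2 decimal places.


Peel strength = 42.1 / 39 * 1000 = 1079.49 N/m

1079.49


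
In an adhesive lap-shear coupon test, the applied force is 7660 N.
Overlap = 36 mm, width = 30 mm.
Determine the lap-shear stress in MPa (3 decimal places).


stress = F / (overlap * width)
= 7660 / (36 * 30)
= 7.093 MPa

7.093


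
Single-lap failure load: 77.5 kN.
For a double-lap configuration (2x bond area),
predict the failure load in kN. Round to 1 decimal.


Failure load = 77.5 * 2 = 155.0 kN

155.0


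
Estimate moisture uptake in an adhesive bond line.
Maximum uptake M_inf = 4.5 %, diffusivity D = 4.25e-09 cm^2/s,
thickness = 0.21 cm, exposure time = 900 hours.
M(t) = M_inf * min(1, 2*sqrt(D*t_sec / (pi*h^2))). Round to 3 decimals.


Convert time: 900 h = 3240000 s
ratio = min(1, 2*sqrt(4.25e-09*3240000/(pi*0.21^2)))
= 0.630526
M(t) = 4.5 * 0.630526 = 2.837%

2.837


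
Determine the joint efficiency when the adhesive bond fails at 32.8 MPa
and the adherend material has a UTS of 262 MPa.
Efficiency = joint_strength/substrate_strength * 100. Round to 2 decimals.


Joint efficiency = 32.8 / 262 * 100
= 12.52%

12.52


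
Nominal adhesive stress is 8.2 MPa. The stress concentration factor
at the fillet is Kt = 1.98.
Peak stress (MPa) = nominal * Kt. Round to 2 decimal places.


Peak = 8.2 * 1.98 = 16.24 MPa

16.24


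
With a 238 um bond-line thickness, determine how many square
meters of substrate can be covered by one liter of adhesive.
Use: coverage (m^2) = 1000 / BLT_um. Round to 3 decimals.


Coverage = 1000 / 238 = 4.202 m^2

4.202


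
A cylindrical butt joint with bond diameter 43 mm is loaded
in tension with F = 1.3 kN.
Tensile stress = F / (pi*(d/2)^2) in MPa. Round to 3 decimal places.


Area = pi * (43/2)^2 = 1452.2012 mm^2
Stress = 1.3*1000 / 1452.2012
= 0.895 MPa

0.895


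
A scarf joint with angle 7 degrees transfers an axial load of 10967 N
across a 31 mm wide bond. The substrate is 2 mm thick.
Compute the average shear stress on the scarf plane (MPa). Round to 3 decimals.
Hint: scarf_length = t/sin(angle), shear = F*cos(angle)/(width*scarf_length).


scarf_length = 2 / sin(7 deg) = 16.4110 mm
cos(7 deg) = 0.992546
shear stress = 10967 * 0.992546 / (31 * 16.4110)
= 21.396 MPa

21.396


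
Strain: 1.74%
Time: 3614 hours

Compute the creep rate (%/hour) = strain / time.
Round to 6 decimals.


Creep rate = 1.74 / 3614
= 0.000481 %/h

0.000481


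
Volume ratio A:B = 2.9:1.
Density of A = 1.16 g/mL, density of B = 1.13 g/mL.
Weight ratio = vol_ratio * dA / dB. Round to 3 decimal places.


Wt ratio = 2.9 * 1.16 / 1.13
= 2.977

2.977


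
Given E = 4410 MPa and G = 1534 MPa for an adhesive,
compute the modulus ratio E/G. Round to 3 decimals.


E/G ratio = 4410 / 1534 = 2.875

2.875


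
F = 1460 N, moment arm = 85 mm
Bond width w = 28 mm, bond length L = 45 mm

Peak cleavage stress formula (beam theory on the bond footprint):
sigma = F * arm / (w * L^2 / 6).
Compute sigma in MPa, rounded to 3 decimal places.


sigma = (1460 * 85) / (28 * 2025 / 6)
= 124100 * 6 / 56700
= 744600 / 56700
= 13.132 MPa

13.132


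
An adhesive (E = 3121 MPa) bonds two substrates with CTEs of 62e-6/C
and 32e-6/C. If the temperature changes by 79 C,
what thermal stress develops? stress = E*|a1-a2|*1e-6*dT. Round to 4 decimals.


Stress = 3121 * |62 - 32| * 1e-6 * 79
= 7.3968 MPa

7.3968


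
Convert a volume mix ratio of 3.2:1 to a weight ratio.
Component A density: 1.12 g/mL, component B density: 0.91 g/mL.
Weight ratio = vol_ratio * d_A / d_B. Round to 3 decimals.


= 3.2 * 1.12 / 0.91 = 3.938

3.938


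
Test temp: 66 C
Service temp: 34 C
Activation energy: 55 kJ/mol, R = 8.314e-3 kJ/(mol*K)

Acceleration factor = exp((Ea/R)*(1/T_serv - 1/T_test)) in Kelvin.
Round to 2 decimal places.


AF = exp((55/0.008314)*(1/307.15 - 1/339.15))
= 7.63

7.63


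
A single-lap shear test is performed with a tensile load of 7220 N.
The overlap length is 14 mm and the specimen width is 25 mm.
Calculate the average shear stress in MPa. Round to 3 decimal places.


Shear stress = F / (overlap * width)
= 7220 / (14 * 25)
= 7220 / 350
= 20.629 MPa

20.629


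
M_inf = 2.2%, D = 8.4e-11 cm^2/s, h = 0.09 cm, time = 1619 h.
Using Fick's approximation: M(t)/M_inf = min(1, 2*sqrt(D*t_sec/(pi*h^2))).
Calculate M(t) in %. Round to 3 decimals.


t = 5828400 s
ratio = min(1, 2*sqrt(8.4e-11*5828400/(pi*0.0081)))
= 0.277413
M(t) = 2.2 * 0.277413 = 0.610%

0.610


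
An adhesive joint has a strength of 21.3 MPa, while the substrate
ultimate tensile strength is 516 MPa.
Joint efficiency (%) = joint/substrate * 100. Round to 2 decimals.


Efficiency = 21.3 / 516 * 100
= 4.13%

4.13


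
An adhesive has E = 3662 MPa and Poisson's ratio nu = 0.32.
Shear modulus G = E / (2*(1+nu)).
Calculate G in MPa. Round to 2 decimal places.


G = 3662 / (2*(1+0.32))
= 3662 / 2.64
= 1387.12 MPa

1387.12


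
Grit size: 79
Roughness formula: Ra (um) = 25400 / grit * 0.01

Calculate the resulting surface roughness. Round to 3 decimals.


Ra = 25400 / 79 * 0.01
= 3.215 um

3.215


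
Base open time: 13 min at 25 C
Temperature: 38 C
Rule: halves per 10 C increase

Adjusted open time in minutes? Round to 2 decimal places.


Acceleration = 2^((38-25)/10) = 2.4623
Open time = 13 / 2.4623 = 5.28 min

5.28


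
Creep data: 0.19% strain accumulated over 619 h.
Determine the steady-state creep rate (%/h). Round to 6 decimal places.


Rate = 0.19 / 619 = 0.000307 %/h

0.000307


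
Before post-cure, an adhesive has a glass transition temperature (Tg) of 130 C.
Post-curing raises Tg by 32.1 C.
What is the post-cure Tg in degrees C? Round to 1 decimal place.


Tg_post = Tg_base + delta_Tg
= 130 + 32.1
= 162.1 C

162.1


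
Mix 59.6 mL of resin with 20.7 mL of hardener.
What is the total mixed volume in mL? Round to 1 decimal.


Total = 59.6 + 20.7 = 80.3 mL

80.3


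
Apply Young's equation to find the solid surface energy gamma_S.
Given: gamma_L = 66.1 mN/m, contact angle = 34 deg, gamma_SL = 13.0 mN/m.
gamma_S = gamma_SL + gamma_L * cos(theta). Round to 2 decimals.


theta_rad = 34 * pi/180 = 0.593412
gamma_S = 13.0 + 66.1 * cos(0.593412)
= 67.80 mN/m

67.80


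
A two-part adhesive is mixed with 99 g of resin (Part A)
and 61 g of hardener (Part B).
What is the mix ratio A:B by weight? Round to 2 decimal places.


Mix ratio = mass_A / mass_B
= 99 / 61
= 1.62

1.62


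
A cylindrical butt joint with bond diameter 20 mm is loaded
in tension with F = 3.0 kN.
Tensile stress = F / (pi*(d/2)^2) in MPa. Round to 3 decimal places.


Area = pi * (20/2)^2 = 314.1593 mm^2
Stress = 3.0*1000 / 314.1593
= 9.549 MPa

9.549


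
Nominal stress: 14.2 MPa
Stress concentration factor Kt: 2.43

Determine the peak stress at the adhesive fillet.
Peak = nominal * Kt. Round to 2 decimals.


Peak stress = 14.2 * 2.43
= 34.51 MPa

34.51


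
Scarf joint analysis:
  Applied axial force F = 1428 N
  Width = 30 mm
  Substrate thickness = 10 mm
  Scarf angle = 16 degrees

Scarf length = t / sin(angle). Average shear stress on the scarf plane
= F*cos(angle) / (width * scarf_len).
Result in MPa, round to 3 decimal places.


Scarf length = 10 / sin(16 deg) = 36.2796 mm
cos(16 deg) = 0.961262
Shear = 1428 * 0.961262 / (30 * 36.2796)
= 1.261 MPa

1.261


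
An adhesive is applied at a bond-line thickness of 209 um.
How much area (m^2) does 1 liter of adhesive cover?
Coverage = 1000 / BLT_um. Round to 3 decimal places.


Coverage = 1000 / 209 = 4.785 m^2

4.785


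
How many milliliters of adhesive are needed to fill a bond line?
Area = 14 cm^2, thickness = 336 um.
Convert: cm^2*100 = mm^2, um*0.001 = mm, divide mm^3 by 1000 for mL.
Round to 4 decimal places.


= (14 * 100) * (336 * 0.001) / 1000
= 0.4704 mL

0.4704


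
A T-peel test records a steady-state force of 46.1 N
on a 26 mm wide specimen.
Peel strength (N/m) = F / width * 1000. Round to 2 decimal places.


Peel strength = 46.1 / 26 * 1000
= 1773.08 N/m

1773.08


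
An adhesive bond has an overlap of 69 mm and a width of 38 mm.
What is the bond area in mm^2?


Bond area = overlap * width
= 69 * 38
= 2622 mm^2

2622


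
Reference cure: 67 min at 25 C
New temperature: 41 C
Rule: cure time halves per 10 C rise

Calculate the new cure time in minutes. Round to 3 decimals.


factor = 2^((41-25)/10) = 3.0314
t_new = 67 / 3.0314 = 22.102 min

22.102


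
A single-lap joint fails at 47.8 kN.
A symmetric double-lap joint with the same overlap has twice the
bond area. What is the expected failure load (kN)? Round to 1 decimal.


Double-lap load = 2 * 47.8 = 95.6 kN

95.6


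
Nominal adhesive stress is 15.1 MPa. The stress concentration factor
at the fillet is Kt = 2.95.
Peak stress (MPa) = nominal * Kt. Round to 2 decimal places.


Peak = 15.1 * 2.95 = 44.55 MPa

44.55


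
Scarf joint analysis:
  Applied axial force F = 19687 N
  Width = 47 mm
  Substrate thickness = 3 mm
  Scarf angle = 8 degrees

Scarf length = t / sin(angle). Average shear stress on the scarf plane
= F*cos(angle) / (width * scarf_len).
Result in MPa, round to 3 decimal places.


Scarf length = 3 / sin(8 deg) = 21.5559 mm
cos(8 deg) = 0.990268
Shear = 19687 * 0.990268 / (47 * 21.5559)
= 19.243 MPa

19.243


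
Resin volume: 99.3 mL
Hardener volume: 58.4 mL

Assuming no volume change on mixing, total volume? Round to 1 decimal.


V_total = 99.3 + 58.4 = 157.7 mL

157.7


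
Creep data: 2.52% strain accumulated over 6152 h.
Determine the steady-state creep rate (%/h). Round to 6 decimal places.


Rate = 2.52 / 6152 = 0.000410 %/h

0.000410


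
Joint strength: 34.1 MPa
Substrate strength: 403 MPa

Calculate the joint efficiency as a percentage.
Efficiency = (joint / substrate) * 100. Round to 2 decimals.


Efficiency = (34.1 / 403) * 100 = 8.46%

8.46


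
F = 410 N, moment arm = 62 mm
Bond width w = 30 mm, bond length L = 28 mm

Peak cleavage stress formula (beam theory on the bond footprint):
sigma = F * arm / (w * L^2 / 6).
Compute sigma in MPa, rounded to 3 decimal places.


sigma = (410 * 62) / (30 * 784 / 6)
= 25420 * 6 / 23520
= 152520 / 23520
= 6.485 MPa

6.485


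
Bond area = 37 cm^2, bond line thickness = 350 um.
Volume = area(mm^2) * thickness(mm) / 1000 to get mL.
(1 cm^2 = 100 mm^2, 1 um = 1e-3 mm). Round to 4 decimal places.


area_mm2 = 37 * 100 = 3700
blt_mm = 350 * 1e-3 = 0.35
vol_mm3 = 3700 * 0.35 = 1295.0
vol_mL = 1295.0 / 1000 = 1.2950 mL

1.2950


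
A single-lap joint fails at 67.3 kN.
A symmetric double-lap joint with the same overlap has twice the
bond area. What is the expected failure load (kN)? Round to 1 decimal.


Double-lap load = 2 * 67.3 = 134.6 kN

134.6


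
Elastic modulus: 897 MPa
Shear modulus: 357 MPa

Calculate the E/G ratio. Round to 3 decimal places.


E / G = 897 / 357 = 2.513

2.513


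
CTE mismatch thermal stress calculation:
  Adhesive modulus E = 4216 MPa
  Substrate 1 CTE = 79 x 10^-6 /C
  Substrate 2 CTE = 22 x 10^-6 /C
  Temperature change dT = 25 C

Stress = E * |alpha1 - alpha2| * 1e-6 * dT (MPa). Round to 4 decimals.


delta_alpha = |79 - 22| = 57 x 10^-6/C
Stress = 4216 * 57e-6 * 25
= 6.0078 MPa

6.0078


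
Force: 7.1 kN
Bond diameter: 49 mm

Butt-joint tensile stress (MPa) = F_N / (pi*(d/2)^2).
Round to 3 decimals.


F_N = 7.1 * 1000 = 7100.0 N
A = pi*(24.5)^2 = 1885.7410 mm^2
stress = 7100.0 / 1885.7410 = 3.765 MPa

3.765


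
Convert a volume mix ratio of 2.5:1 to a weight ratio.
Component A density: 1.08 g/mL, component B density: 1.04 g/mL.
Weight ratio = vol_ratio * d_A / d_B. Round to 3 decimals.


= 2.5 * 1.08 / 1.04 = 2.596

2.596


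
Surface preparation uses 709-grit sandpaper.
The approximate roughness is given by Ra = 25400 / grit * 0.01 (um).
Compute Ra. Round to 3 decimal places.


Ra = 25400 / 709 * 0.01
= 254 / 709
= 0.358 um

0.358


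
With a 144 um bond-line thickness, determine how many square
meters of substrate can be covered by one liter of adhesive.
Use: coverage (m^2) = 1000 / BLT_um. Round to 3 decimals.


Coverage = 1000 / 144 = 6.944 m^2

6.944


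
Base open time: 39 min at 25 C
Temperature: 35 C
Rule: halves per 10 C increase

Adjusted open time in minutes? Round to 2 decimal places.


Acceleration = 2^((35-25)/10) = 2.0000
Open time = 39 / 2.0000 = 19.50 min

19.50


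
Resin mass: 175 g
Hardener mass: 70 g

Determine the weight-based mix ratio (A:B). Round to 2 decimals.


Ratio = 175 / 70 = 2.50

2.50


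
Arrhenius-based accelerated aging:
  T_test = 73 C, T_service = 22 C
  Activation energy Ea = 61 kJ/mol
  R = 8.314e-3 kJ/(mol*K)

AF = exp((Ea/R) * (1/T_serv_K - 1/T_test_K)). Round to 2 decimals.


T_test_K = 346.15, T_serv_K = 295.15
AF = exp((61/8.314e-3) * (1/295.15 - 1/346.15))
= 38.96

38.96


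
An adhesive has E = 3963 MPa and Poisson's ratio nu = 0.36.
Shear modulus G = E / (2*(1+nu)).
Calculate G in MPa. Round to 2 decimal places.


G = 3963 / (2*(1+0.36))
= 3963 / 2.72
= 1456.99 MPa

1456.99


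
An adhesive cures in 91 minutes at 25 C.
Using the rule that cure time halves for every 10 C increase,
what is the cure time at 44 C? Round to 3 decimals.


Factor = 2^((44 - 25) / 10) = 3.7321
Cure time = 91 / 3.7321
= 24.383 minutes

24.383


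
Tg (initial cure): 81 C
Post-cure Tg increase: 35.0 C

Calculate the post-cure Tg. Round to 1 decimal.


Post-cure Tg = 81 + 35.0 = 116.0 C

116.0


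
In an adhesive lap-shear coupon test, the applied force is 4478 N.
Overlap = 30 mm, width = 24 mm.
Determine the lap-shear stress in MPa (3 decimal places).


stress = F / (overlap * width)
= 4478 / (30 * 24)
= 6.219 MPa

6.219


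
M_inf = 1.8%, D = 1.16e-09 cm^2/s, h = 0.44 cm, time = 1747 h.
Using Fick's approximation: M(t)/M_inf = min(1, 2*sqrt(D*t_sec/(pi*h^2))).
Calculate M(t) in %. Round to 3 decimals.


t = 6289200 s
ratio = min(1, 2*sqrt(1.16e-09*6289200/(pi*0.1936)))
= 0.219043
M(t) = 1.8 * 0.219043 = 0.394%

0.394


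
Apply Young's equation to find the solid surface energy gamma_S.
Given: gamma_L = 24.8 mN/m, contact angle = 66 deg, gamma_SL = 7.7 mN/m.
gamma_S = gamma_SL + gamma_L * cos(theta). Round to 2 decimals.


theta_rad = 66 * pi/180 = 1.151917
gamma_S = 7.7 + 24.8 * cos(1.151917)
= 17.79 mN/m

17.79


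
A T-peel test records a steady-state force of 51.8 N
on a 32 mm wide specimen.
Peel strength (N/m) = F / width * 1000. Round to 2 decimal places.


Peel strength = 51.8 / 32 * 1000
= 1618.75 N/m

1618.75


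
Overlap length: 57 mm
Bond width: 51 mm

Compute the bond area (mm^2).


Bond area = 57 * 51 = 2907 mm^2

2907


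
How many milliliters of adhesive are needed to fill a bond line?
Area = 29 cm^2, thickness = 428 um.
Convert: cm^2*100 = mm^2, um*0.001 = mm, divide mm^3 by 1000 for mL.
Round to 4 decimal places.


= (29 * 100) * (428 * 0.001) / 1000
= 1.2412 mL

1.2412


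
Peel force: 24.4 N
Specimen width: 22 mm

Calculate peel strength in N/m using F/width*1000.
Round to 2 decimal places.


Peel strength = 24.4 / 22 * 1000 = 1109.09 N/m

1109.09


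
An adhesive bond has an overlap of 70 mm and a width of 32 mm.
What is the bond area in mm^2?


Bond area = overlap * width
= 70 * 32
= 2240 mm^2

2240


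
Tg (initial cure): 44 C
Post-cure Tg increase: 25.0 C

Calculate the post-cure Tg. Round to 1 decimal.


Post-cure Tg = 44 + 25.0 = 69.0 C

69.0


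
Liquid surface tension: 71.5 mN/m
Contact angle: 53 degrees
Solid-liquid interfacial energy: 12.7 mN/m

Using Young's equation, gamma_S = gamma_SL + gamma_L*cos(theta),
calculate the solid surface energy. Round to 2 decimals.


gamma_S = 12.7 + 71.5 * cos(53)
= 55.73 mN/m

55.73


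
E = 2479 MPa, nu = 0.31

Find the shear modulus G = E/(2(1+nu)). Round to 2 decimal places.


G = 2479 / (2 * 1.31)
= 946.18 MPa

946.18


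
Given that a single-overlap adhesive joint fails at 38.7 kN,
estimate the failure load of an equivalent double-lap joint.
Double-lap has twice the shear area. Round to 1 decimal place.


Double-lap factor = 2
Expected load = 38.7 * 2 = 77.4 kN

77.4


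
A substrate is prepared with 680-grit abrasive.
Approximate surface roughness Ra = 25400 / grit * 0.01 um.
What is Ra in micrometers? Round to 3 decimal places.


Ra = 25400 / 680 * 0.01 = 0.374 um

0.374


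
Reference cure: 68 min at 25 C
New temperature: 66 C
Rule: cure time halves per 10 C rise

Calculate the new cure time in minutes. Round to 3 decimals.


factor = 2^((66-25)/10) = 17.1484
t_new = 68 / 17.1484 = 3.965 min

3.965


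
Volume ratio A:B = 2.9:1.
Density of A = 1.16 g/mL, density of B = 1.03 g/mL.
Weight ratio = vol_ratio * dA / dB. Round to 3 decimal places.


Wt ratio = 2.9 * 1.16 / 1.03
= 3.266

3.266


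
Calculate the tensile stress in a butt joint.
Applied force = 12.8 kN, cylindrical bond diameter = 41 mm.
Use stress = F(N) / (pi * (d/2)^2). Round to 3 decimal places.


A = pi * 20.5^2 = 1320.2543 mm^2
sigma = 12800.0 / 1320.2543 = 9.695 MPa

9.695


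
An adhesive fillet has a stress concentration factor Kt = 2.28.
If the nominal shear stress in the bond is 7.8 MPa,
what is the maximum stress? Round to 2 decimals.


Max stress = 7.8 * 2.28 = 17.78 MPa

17.78


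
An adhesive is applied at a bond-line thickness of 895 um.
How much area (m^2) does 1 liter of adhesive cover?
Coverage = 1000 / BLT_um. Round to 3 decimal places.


Coverage = 1000 / 895 = 1.117 m^2

1.117


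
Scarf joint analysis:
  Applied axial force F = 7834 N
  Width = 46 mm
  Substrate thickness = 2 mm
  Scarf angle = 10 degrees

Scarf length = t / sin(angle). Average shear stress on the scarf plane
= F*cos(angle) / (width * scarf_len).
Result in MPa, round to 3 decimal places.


Scarf length = 2 / sin(10 deg) = 11.5175 mm
cos(10 deg) = 0.984808
Shear = 7834 * 0.984808 / (46 * 11.5175)
= 14.562 MPa

14.562


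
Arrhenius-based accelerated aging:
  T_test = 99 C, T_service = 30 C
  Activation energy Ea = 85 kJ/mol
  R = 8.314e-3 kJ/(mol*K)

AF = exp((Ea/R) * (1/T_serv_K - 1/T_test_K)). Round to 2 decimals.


T_test_K = 372.15, T_serv_K = 303.15
AF = exp((85/8.314e-3) * (1/303.15 - 1/372.15))
= 519.52

519.52


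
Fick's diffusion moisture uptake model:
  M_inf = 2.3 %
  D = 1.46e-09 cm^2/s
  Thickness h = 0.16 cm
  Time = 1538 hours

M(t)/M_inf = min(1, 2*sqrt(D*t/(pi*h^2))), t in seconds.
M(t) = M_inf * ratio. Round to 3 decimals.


t_sec = 1538 * 3600 = 5536800
ratio = 2*sqrt(1.46e-09*5536800/(pi*0.16^2))
= min(1, 0.634075)
= 0.634075
M(t) = 2.3 * 0.634075 = 1.458 %

1.458


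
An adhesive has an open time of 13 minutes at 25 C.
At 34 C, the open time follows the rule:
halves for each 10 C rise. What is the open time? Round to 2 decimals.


Factor = 2^((34-25)/10) = 1.8661
Open time = 13 / 1.8661 = 6.97 min

6.97


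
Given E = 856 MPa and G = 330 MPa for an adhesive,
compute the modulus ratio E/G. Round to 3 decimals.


E/G ratio = 856 / 330 = 2.594

2.594


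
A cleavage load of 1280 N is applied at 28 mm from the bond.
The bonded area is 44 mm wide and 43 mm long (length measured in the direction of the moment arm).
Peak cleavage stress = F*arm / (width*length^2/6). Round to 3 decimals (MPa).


Moment = 1280 * 28 = 35840 N*mm
Section modulus = 44 * 1849 / 6 = 81356 / 6 mm^3
Stress = 35840 / (81356 / 6) = 215040 / 81356
= 2.643 MPa

2.643


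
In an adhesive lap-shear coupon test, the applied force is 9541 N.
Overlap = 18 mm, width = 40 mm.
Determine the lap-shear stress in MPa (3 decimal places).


stress = F / (overlap * width)
= 9541 / (18 * 40)
= 13.251 MPa

13.251


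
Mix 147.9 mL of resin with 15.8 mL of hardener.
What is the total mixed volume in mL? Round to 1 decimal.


Total = 147.9 + 15.8 = 163.7 mL

163.7


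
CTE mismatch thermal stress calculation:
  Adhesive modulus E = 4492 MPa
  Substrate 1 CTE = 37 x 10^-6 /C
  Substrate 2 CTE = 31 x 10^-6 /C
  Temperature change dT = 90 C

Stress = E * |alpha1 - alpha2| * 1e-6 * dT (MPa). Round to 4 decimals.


delta_alpha = |37 - 31| = 6 x 10^-6/C
Stress = 4492 * 6e-6 * 90
= 2.4257 MPa

2.4257


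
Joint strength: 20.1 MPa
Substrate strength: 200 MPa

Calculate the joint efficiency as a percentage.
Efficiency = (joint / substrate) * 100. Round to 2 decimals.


Efficiency = (20.1 / 200) * 100 = 10.05%

10.05


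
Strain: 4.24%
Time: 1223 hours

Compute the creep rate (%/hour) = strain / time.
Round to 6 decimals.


Creep rate = 4.24 / 1223
= 0.003467 %/h

0.003467


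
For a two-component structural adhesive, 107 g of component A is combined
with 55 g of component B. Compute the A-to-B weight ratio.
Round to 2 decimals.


Weight ratio A:B = 107 / 55
= 1.95

1.95


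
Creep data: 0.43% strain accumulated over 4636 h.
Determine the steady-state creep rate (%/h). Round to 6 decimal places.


Rate = 0.43 / 4636 = 0.000093 %/h

0.000093


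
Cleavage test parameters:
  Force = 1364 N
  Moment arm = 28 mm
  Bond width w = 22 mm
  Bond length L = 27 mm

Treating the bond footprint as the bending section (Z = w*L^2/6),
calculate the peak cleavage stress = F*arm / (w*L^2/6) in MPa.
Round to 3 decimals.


M = 1364 * 28 = 38192 N*mm
Z = 22 * 27^2 / 6 = 16038 / 6 mm^3
sigma = M / Z = 6 * 38192 / 16038 = 229152 / 16038
= 14.288 MPa

14.288


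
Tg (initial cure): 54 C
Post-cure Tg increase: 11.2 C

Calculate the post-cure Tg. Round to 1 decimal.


Post-cure Tg = 54 + 11.2 = 65.2 C

65.2


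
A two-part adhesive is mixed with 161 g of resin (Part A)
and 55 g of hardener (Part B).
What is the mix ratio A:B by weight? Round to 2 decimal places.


Mix ratio = mass_A / mass_B
= 161 / 55
= 2.93

2.93


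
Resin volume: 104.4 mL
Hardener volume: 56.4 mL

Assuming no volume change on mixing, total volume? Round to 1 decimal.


V_total = 104.4 + 56.4 = 160.8 mL

160.8


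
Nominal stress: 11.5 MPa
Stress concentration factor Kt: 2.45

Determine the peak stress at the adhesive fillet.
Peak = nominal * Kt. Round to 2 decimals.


Peak stress = 11.5 * 2.45
= 28.18 MPa

28.18


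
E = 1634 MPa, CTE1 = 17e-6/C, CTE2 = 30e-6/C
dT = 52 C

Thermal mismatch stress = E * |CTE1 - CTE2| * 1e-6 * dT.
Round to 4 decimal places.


= 1634 * 13e-6 * 52
= 1.1046 MPa

1.1046


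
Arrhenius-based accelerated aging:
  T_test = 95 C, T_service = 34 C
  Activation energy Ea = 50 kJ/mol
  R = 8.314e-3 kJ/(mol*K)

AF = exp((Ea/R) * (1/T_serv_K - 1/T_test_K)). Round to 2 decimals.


T_test_K = 368.15, T_serv_K = 307.15
AF = exp((50/8.314e-3) * (1/307.15 - 1/368.15))
= 25.64

25.64


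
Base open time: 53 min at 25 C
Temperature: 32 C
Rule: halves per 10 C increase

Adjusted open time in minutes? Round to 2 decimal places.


Acceleration = 2^((32-25)/10) = 1.6245
Open time = 53 / 1.6245 = 32.63 min

32.63


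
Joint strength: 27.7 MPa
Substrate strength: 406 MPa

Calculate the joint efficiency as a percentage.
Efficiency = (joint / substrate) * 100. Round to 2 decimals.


Efficiency = (27.7 / 406) * 100 = 6.82%

6.82


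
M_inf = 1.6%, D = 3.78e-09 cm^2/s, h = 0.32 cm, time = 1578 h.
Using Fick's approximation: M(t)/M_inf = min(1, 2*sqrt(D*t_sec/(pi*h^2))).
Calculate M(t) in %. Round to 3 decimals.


t = 5680800 s
ratio = min(1, 2*sqrt(3.78e-09*5680800/(pi*0.1024)))
= 0.516721
M(t) = 1.6 * 0.516721 = 0.827%

0.827


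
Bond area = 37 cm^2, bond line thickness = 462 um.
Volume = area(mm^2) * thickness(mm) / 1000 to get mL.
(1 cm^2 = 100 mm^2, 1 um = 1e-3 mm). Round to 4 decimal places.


area_mm2 = 37 * 100 = 3700
blt_mm = 462 * 1e-3 = 0.462
vol_mm3 = 3700 * 0.462 = 1709.4
vol_mL = 1709.4 / 1000 = 1.7094 mL

1.7094


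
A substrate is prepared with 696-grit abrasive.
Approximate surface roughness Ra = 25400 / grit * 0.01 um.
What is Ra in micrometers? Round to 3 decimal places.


Ra = 25400 / 696 * 0.01 = 0.365 um

0.365


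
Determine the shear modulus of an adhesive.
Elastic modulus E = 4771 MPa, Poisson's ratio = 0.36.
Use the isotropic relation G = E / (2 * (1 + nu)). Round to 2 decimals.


G = 4771 / (2*(1+0.36)) = 4771 / 2.72
= 1754.04 MPa

1754.04


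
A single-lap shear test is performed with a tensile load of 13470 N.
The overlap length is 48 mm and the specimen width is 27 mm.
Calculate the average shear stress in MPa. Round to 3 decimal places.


Shear stress = F / (overlap * width)
= 13470 / (48 * 27)
= 13470 / 1296
= 10.394 MPa

10.394


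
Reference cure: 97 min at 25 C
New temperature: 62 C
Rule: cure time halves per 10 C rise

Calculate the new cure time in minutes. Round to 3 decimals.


factor = 2^((62-25)/10) = 12.9960
t_new = 97 / 12.9960 = 7.464 min

7.464


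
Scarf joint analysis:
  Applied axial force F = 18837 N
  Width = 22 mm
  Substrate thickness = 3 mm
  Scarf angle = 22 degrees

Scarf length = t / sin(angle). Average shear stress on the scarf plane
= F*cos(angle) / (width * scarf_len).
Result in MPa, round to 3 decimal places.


Scarf length = 3 / sin(22 deg) = 8.0084 mm
cos(22 deg) = 0.927184
Shear = 18837 * 0.927184 / (22 * 8.0084)
= 99.131 MPa

99.131


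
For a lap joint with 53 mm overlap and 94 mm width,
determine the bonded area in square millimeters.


Area = 53 * 94 = 4982 mm^2

4982


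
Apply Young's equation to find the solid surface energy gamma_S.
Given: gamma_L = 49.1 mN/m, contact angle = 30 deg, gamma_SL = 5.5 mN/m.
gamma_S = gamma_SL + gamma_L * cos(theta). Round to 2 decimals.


theta_rad = 30 * pi/180 = 0.523599
gamma_S = 5.5 + 49.1 * cos(0.523599)
= 48.02 mN/m

48.02


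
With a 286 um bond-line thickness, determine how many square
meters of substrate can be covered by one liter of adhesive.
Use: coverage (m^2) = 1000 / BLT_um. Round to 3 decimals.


Coverage = 1000 / 286 = 3.497 m^2

3.497


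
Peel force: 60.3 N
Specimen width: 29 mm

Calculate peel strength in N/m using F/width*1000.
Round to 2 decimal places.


Peel strength = 60.3 / 29 * 1000 = 2079.31 N/m

2079.31


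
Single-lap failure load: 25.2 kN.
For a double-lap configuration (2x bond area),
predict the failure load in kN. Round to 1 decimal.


Failure load = 25.2 * 2 = 50.4 kN

50.4


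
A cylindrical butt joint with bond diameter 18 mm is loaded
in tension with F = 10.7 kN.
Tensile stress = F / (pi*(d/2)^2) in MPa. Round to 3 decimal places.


Area = pi * (18/2)^2 = 254.4690 mm^2
Stress = 10.7*1000 / 254.4690
= 42.048 MPa

42.048


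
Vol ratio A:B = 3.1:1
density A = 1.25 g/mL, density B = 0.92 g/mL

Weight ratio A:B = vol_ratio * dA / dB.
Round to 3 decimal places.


Weight ratio = 3.1 * 1.25 / 0.92
= 4.212

4.212


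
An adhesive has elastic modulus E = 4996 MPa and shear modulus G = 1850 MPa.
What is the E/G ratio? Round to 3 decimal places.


E/G = 4996 / 1850 = 2.701

2.701


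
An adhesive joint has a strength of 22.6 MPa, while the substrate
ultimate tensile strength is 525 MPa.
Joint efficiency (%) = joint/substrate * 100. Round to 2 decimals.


Efficiency = 22.6 / 525 * 100
= 4.30%

4.30


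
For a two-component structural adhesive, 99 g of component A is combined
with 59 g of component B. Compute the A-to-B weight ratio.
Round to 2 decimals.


Weight ratio A:B = 99 / 59
= 1.68

1.68


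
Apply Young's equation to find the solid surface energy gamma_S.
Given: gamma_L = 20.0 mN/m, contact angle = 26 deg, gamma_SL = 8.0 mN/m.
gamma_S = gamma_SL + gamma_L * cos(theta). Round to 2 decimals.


theta_rad = 26 * pi/180 = 0.453786
gamma_S = 8.0 + 20.0 * cos(0.453786)
= 25.98 mN/m

25.98


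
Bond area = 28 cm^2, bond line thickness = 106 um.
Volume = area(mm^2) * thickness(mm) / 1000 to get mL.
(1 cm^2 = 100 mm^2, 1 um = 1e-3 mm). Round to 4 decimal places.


area_mm2 = 28 * 100 = 2800
blt_mm = 106 * 1e-3 = 0.106
vol_mm3 = 2800 * 0.106 = 296.8
vol_mL = 296.8 / 1000 = 0.2968 mL

0.2968


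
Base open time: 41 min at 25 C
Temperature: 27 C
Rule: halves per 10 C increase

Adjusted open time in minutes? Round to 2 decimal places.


Acceleration = 2^((27-25)/10) = 1.1487
Open time = 41 / 1.1487 = 35.69 min

35.69


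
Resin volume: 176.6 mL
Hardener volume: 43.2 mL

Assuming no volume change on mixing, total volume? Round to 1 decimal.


V_total = 176.6 + 43.2 = 219.8 mL

219.8


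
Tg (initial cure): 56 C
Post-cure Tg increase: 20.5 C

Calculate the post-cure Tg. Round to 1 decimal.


Post-cure Tg = 56 + 20.5 = 76.5 C

76.5


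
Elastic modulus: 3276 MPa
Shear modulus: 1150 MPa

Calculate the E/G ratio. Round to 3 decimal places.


E / G = 3276 / 1150 = 2.849

2.849


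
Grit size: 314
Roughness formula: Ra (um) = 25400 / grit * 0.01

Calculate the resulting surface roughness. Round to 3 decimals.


Ra = 25400 / 314 * 0.01
= 0.809 um

0.809


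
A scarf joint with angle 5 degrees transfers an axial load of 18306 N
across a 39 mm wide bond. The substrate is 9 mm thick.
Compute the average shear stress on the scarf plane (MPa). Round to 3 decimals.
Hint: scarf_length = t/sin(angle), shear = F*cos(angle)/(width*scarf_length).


scarf_length = 9 / sin(5 deg) = 103.2634 mm
cos(5 deg) = 0.996195
shear stress = 18306 * 0.996195 / (39 * 103.2634)
= 4.528 MPa

4.528


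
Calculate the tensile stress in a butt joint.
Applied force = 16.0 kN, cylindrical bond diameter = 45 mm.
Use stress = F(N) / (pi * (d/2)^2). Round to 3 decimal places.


A = pi * 22.5^2 = 1590.4313 mm^2
sigma = 16000.0 / 1590.4313 = 10.060 MPa

10.060


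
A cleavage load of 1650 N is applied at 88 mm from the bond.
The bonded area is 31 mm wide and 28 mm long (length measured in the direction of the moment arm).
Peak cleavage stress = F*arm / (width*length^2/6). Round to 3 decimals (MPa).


Moment = 1650 * 88 = 145200 N*mm
Section modulus = 31 * 784 / 6 = 24304 / 6 mm^3
Stress = 145200 / (24304 / 6) = 871200 / 24304
= 35.846 MPa

35.846


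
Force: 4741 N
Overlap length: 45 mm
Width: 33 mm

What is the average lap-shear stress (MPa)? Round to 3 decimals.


Average shear stress = F / (overlap * width)
= 4741 / (45 * 33)
= 3.193 MPa

3.193


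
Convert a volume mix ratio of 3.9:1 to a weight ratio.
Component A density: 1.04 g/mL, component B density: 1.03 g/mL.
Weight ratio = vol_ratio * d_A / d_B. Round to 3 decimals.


= 3.9 * 1.04 / 1.03 = 3.938

3.938


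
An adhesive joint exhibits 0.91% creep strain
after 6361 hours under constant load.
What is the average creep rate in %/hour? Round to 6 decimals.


Creep rate = strain / time
= 0.91 / 6361
= 0.000143 %/h

0.000143


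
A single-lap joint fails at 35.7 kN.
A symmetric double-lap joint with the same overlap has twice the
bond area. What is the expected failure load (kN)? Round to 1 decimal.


Double-lap load = 2 * 35.7 = 71.4 kN

71.4


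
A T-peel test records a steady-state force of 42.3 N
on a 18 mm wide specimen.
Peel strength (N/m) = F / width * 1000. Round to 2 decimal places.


Peel strength = 42.3 / 18 * 1000
= 2350.00 N/m

2350.00


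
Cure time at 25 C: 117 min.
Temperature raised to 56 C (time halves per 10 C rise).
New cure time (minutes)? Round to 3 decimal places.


Acceleration factor = 2^(31/10) = 8.5742
New time = 117 / 8.5742 = 13.646 min

13.646


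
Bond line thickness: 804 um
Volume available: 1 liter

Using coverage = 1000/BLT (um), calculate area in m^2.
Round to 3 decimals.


1 L = 1e6 mm^3, thickness = 804 um = 0.804 mm
Area = 1e6 / 0.804 mm^2 = (1e6 / 0.804) / 1e6 m^2 = 1000 / 804 m^2
= 1.244 m^2

1.244


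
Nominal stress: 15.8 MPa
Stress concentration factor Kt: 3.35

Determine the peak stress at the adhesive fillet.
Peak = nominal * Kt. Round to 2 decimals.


Peak stress = 15.8 * 3.35
= 52.93 MPa

52.93


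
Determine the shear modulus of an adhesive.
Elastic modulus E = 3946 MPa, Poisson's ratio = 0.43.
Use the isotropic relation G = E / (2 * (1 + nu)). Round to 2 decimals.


G = 3946 / (2*(1+0.43)) = 3946 / 2.86
= 1379.72 MPa

1379.72


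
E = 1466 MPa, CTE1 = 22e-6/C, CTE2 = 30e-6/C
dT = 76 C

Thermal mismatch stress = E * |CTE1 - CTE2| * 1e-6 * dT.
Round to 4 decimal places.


= 1466 * 8e-6 * 76
= 0.8913 MPa

0.8913


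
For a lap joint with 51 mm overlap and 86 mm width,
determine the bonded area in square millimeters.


Area = 51 * 86 = 4386 mm^2

4386


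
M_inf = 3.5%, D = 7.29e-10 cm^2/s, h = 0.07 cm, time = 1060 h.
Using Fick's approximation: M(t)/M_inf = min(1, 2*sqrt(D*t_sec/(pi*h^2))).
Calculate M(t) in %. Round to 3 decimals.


t = 3816000 s
ratio = min(1, 2*sqrt(7.29e-10*3816000/(pi*0.0049)))
= 0.850208
M(t) = 3.5 * 0.850208 = 2.976%

2.976


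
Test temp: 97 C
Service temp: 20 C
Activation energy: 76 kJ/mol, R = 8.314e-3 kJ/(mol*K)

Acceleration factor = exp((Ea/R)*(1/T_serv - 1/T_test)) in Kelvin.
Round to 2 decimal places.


AF = exp((76/0.008314)*(1/293.15 - 1/370.15))
= 656.38

656.38


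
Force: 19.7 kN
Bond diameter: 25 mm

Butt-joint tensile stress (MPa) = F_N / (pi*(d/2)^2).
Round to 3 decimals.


F_N = 19.7 * 1000 = 19700.0 N
A = pi*(12.5)^2 = 490.8739 mm^2
stress = 19700.0 / 490.8739 = 40.133 MPa

40.133


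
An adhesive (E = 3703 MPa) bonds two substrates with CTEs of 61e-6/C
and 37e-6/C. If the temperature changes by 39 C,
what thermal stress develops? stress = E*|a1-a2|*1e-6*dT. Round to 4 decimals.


Stress = 3703 * |61 - 37| * 1e-6 * 39
= 3.4660 MPa

3.4660


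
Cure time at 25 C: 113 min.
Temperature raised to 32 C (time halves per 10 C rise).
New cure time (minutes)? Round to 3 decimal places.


Acceleration factor = 2^(7/10) = 1.6245
New time = 113 / 1.6245 = 69.560 min

69.560


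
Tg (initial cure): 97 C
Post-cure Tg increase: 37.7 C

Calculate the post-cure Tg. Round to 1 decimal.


Post-cure Tg = 97 + 37.7 = 134.7 C

134.7


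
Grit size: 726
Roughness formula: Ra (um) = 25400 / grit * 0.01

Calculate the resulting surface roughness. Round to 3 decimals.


Ra = 25400 / 726 * 0.01
= 0.350 um

0.350


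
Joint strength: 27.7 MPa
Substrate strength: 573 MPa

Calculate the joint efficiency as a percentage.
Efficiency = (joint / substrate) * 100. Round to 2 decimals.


Efficiency = (27.7 / 573) * 100 = 4.83%

4.83
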